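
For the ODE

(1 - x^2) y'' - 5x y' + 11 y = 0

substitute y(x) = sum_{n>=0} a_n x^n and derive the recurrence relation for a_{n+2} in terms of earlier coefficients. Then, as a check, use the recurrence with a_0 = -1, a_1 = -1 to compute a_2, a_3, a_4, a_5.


Substitute y = sum_n a_n x^n.
(1 - 1 x^2) y'' contributes (n+2)(n+1) a_{n+2} - n(n-1) a_n at x^n.
-5 x y'(x) contributes -5 n a_n at x^n.
11 y(x) contributes 11 a_n at x^n.
Matching x^n: (n+2)(n+1) a_{n+2} + (-n(n-1) - 5 n + 11) a_n = 0.
Thus a_{n+2} = (n(n-1) + 5 n - 11) / ((n+1)(n+2)) * a_n.

Check with a_0 = -1, a_1 = -1 (apply the recurrence for n = 0, 1, 2, 3): a_0 = -1, a_1 = -1, a_2 = 11/2, a_3 = 1, a_4 = 11/24, a_5 = 1/2.

a_(n+2) = (n(n-1) + 5 n - 11) / ((n+1)(n+2)) * a_n; check: a_0 = -1, a_1 = -1, a_2 = 11/2, a_3 = 1, a_4 = 11/24, a_5 = 1/2


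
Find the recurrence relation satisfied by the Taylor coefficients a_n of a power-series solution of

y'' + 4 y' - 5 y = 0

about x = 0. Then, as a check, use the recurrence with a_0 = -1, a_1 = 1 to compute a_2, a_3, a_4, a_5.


Substitute y = sum_n a_n x^n.
y''(x) has coefficient (n+2)(n+1) a_{n+2} at x^n;
4 y'(x) has coefficient 4 (n+1) a_{n+1} at x^n;
-5 y(x) has coefficient -5 a_n at x^n.
Matching x^n: (n+2)(n+1) a_{n+2} + 4 (n+1) a_{n+1} - 5 a_n = 0.
Thus a_{n+2} = [-4 (n+1) a_{n+1} + 5 a_n] / ((n+1)(n+2)).

Check with a_0 = -1, a_1 = 1 (apply the recurrence for n = 0, 1, 2, 3): a_0 = -1, a_1 = 1, a_2 = -9/2, a_3 = 41/6, a_4 = -209/24, a_5 = 347/40.

a_(n+2) = [-4 (n+1) a_(n+1) + 5 a_n] / ((n+1)(n+2)); check: a_0 = -1, a_1 = 1, a_2 = -9/2, a_3 = 41/6, a_4 = -209/24, a_5 = 347/40


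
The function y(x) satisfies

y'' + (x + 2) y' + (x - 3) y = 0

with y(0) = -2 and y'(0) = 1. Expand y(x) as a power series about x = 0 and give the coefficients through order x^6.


Ansatz: y(x) = sum_{n>=0} a_n x^n, so y'(x) = sum_{n>=1} n a_n x^(n-1) and y''(x) = sum_{n>=2} n(n-1) a_n x^(n-2).
Substitute into P(x) y'' + Q(x) y' + R(x) y = 0 with P(x) = 1, Q(x) = x + 2, R(x) = x - 3, and match powers of x.
Initial conditions: a_0 = -2, a_1 = 1.
Setting the coefficient of each power of x to zero and solving order by order (substituting the coefficients already found):
  x^0: 2 a_2 + 2 a_1 - 3 a_0 = 0  ->  2 a_2 = -2 a_1 + 3 a_0 = -8  ->  a_2 = -4
  x^1: 6 a_3 + 4 a_2 - 2 a_1 + a_0 = 0  ->  6 a_3 = -4 a_2 + 2 a_1 - a_0 = 20  ->  a_3 = 10/3
  x^2: 12 a_4 + 6 a_3 - a_2 + a_1 = 0  ->  12 a_4 = -6 a_3 + a_2 - a_1 = -25  ->  a_4 = -25/12
  x^3: 20 a_5 + 8 a_4 + a_2 = 0  ->  20 a_5 = -8 a_4 - a_2 = 62/3  ->  a_5 = 31/30
  x^4: 30 a_6 + 10 a_5 + a_4 + a_3 = 0  ->  30 a_6 = -10 a_5 - a_4 - a_3 = -139/12  ->  a_6 = -139/360
Truncated series: y(x) = -2 + x - 4 x^2 + (10/3) x^3 - (25/12) x^4 + (31/30) x^5 - (139/360) x^6 + O(x^7).

a_0 = -2; a_1 = 1; a_2 = -4; a_3 = 10/3; a_4 = -25/12; a_5 = 31/30; a_6 = -139/360


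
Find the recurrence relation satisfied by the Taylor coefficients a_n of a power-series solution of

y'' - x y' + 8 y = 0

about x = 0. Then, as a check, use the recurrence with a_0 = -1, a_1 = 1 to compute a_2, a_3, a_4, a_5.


Substitute y = sum_n a_n x^n.
y''(x) has coefficient (n+2)(n+1) a_{n+2} at x^n;
-x y'(x) has coefficient -n a_n at x^n (shift);
8 y(x) has coefficient 8 a_n at x^n.
Matching x^n: (n+2)(n+1) a_{n+2} + (-n + 8) a_n = 0.
Thus a_{n+2} = (n - 8) / ((n+1)(n+2)) * a_n.

Check with a_0 = -1, a_1 = 1 (apply the recurrence for n = 0, 1, 2, 3): a_0 = -1, a_1 = 1, a_2 = 4, a_3 = -7/6, a_4 = -2, a_5 = 7/24.

a_(n+2) = (n - 8) / ((n+1)(n+2)) * a_n; check: a_0 = -1, a_1 = 1, a_2 = 4, a_3 = -7/6, a_4 = -2, a_5 = 7/24


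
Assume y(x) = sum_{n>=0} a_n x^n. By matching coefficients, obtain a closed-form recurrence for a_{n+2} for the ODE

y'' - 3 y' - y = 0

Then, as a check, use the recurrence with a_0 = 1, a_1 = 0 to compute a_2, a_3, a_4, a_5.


Substitute y = sum_n a_n x^n.
y''(x) has coefficient (n+2)(n+1) a_{n+2} at x^n;
-3 y'(x) has coefficient -3 (n+1) a_{n+1} at x^n;
-y(x) has coefficient -1 a_n at x^n.
Matching x^n: (n+2)(n+1) a_{n+2} - 3 (n+1) a_{n+1} - 1 a_n = 0.
Thus a_{n+2} = [3 (n+1) a_{n+1} + 1 a_n] / ((n+1)(n+2)).

Check with a_0 = 1, a_1 = 0 (apply the recurrence for n = 0, 1, 2, 3): a_0 = 1, a_1 = 0, a_2 = 1/2, a_3 = 1/2, a_4 = 5/12, a_5 = 11/40.

a_(n+2) = [3 (n+1) a_(n+1) + 1 a_n] / ((n+1)(n+2)); check: a_0 = 1, a_1 = 0, a_2 = 1/2, a_3 = 1/2, a_4 = 5/12, a_5 = 11/40


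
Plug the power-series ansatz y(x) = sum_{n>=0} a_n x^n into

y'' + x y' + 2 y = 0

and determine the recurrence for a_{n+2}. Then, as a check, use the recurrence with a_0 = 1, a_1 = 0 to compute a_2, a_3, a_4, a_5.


Substitute y = sum_n a_n x^n.
y''(x) has coefficient (n+2)(n+1) a_{n+2} at x^n;
x y'(x) has coefficient n a_n at x^n (shift);
2 y(x) has coefficient 2 a_n at x^n.
Matching x^n: (n+2)(n+1) a_{n+2} + (n + 2) a_n = 0.
Thus a_{n+2} = (-n - 2) / ((n+1)(n+2)) * a_n.

Check with a_0 = 1, a_1 = 0 (apply the recurrence for n = 0, 1, 2, 3): a_0 = 1, a_1 = 0, a_2 = -1, a_3 = 0, a_4 = 1/3, a_5 = 0.

a_(n+2) = (-n - 2) / ((n+1)(n+2)) * a_n; check: a_0 = 1, a_1 = 0, a_2 = -1, a_3 = 0, a_4 = 1/3, a_5 = 0


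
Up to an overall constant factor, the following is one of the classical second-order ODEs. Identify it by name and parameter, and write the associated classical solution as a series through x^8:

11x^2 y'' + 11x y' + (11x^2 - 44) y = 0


All three coefficients share the factor 11; dividing through by 11 gives  x^2 y'' + x y' + (x^2 - 4) y = 0.
This matches the Bessel equation x^2 y'' + x y' + (x^2 - nu^2) y = 0 with nu^2 = 4, so nu = 2; the solution bounded at x = 0 is J_2(x).
Frobenius at x = 0: indicial roots ±nu; for r = nu the recurrence k(k + 2nu) c_k = -c_{k-2} gives the standard series J_nu(x) = sum_{k>=0} (-1)^k / (k! (k+nu)!) (x/2)^(2k+nu). Evaluate the first 4 terms:
  k = 0: (-1)^0 / (0! * 2! * 2^2) x^2 = 1/(1*2*4) x^2 = (1/8) x^2
  k = 1: (-1)^1 / (1! * 3! * 2^4) x^4 = -1/(1*6*16) x^4 = (-1/96) x^4
  k = 2: (-1)^2 / (2! * 4! * 2^6) x^6 = 1/(2*24*64) x^6 = (1/3072) x^6
  k = 3: (-1)^3 / (3! * 5! * 2^8) x^8 = -1/(6*120*256) x^8 = (-1/184320) x^8
Hence J_2(x) = -x^8/184320 + x^6/3072 - x^4/96 + x^2/8 + ....

J_2(x); series = -x^8/184320 + x^6/3072 - x^4/96 + x^2/8


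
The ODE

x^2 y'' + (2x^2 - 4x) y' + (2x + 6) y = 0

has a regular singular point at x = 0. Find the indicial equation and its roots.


Divide by x^2 to reach normal form y'' + P_1(x) y' + P_2(x) y = 0 with P_1(x) = 2 - 4/x and P_2(x) = 2/x + 6/x^2.
x = 0 is a singular point because the y'-coefficient 2 - 4/x has a pole at x = 0 and the y-coefficient 2/x + 6/x^2 has a pole at x = 0.
It is a regular singular point because x P_1(x) = p(x) = 2x - 4 and x^2 P_2(x) = q(x) = 2x + 6 are polynomials, hence analytic at x = 0.
p(0) = -4,  q(0) = 6.
Indicial equation: r(r-1) + p(0) r + q(0) = 0, i.e. r^2 + (p(0) - 1) r + q(0) = 0, i.e. r^2 - 5 r + 6 = 0.
Discriminant: (-5)^2 - 4(6) = 1, so r = (5 ± 1)/2.
Solving: r_1 = 3, r_2 = 2.

indicial: r^2 - 5 r + 6 = 0; roots r_1 = 3, r_2 = 2


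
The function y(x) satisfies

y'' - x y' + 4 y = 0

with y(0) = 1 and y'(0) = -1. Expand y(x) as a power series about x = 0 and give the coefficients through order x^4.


Ansatz: y(x) = sum_{n>=0} a_n x^n, so y'(x) = sum_{n>=1} n a_n x^(n-1) and y''(x) = sum_{n>=2} n(n-1) a_n x^(n-2).
Substitute into P(x) y'' + Q(x) y' + R(x) y = 0 with P(x) = 1, Q(x) = -x, R(x) = 4, and match powers of x.
Initial conditions: a_0 = 1, a_1 = -1.
Setting the coefficient of each power of x to zero and solving order by order (substituting the coefficients already found):
  x^0: 2 a_2 + 4 a_0 = 0  ->  2 a_2 = -4 a_0 = -4  ->  a_2 = -2
  x^1: 6 a_3 + 3 a_1 = 0  ->  6 a_3 = -3 a_1 = 3  ->  a_3 = 1/2
  x^2: 12 a_4 + 2 a_2 = 0  ->  12 a_4 = -2 a_2 = 4  ->  a_4 = 1/3
Truncated series: y(x) = 1 - x - 2 x^2 + (1/2) x^3 + (1/3) x^4 + O(x^5).

a_0 = 1; a_1 = -1; a_2 = -2; a_3 = 1/2; a_4 = 1/3


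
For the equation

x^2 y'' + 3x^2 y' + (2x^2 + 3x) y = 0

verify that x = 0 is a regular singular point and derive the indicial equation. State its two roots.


Divide by x^2 to reach normal form y'' + P_1(x) y' + P_2(x) y = 0 with P_1(x) = 3 and P_2(x) = 2 + 3/x.
x = 0 is a singular point because the y-coefficient 2 + 3/x has a pole at x = 0.
It is a regular singular point because x P_1(x) = p(x) = 3x and x^2 P_2(x) = q(x) = 2x^2 + 3x are polynomials, hence analytic at x = 0.
p(0) = 0,  q(0) = 0.
Indicial equation: r(r-1) + p(0) r + q(0) = 0, i.e. r^2 + (p(0) - 1) r + q(0) = 0, i.e. r^2 - 1 r = 0.
Discriminant: (-1)^2 - 4(0) = 1, so r = (1 ± 1)/2.
Solving: r_1 = 1, r_2 = 0.

indicial: r^2 - 1 r = 0; roots r_1 = 1, r_2 = 0


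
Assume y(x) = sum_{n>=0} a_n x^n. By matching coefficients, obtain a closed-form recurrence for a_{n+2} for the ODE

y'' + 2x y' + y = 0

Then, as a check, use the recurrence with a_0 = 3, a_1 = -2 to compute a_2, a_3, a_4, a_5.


Substitute y = sum_n a_n x^n.
y''(x) has coefficient (n+2)(n+1) a_{n+2} at x^n;
2 x y'(x) has coefficient 2 n a_n at x^n (shift);
y(x) has coefficient 1 a_n at x^n.
Matching x^n: (n+2)(n+1) a_{n+2} + (2n + 1) a_n = 0.
Thus a_{n+2} = (-2n - 1) / ((n+1)(n+2)) * a_n.

Check with a_0 = 3, a_1 = -2 (apply the recurrence for n = 0, 1, 2, 3): a_0 = 3, a_1 = -2, a_2 = -3/2, a_3 = 1, a_4 = 5/8, a_5 = -7/20.

a_(n+2) = (-2n - 1) / ((n+1)(n+2)) * a_n; check: a_0 = 3, a_1 = -2, a_2 = -3/2, a_3 = 1, a_4 = 5/8, a_5 = -7/20


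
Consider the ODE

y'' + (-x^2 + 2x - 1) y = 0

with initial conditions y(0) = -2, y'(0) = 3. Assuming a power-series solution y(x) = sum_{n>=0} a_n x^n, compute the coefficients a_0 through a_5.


Ansatz: y(x) = sum_{n>=0} a_n x^n, so y'(x) = sum_{n>=1} n a_n x^(n-1) and y''(x) = sum_{n>=2} n(n-1) a_n x^(n-2).
Substitute into P(x) y'' + Q(x) y' + R(x) y = 0 with P(x) = 1, Q(x) = 0, R(x) = -x^2 + 2x - 1, and match powers of x.
Initial conditions: a_0 = -2, a_1 = 3.
Setting the coefficient of each power of x to zero and solving order by order (substituting the coefficients already found):
  x^0: 2 a_2 - a_0 = 0  ->  2 a_2 = a_0 = -2  ->  a_2 = -1
  x^1: 6 a_3 - a_1 + 2 a_0 = 0  ->  6 a_3 = a_1 - 2 a_0 = 7  ->  a_3 = 7/6
  x^2: 12 a_4 - a_2 + 2 a_1 - a_0 = 0  ->  12 a_4 = a_2 - 2 a_1 + a_0 = -9  ->  a_4 = -3/4
  x^3: 20 a_5 - a_3 + 2 a_2 - a_1 = 0  ->  20 a_5 = a_3 - 2 a_2 + a_1 = 37/6  ->  a_5 = 37/120
Truncated series: y(x) = -2 + 3 x - x^2 + (7/6) x^3 - (3/4) x^4 + (37/120) x^5 + O(x^6).

a_0 = -2; a_1 = 3; a_2 = -1; a_3 = 7/6; a_4 = -3/4; a_5 = 37/120


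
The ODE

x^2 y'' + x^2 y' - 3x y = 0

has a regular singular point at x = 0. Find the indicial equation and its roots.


Divide by x^2 to reach normal form y'' + P_1(x) y' + P_2(x) y = 0 with P_1(x) = 1 and P_2(x) = -3/x.
x = 0 is a singular point because the y-coefficient -3/x has a pole at x = 0.
It is a regular singular point because x P_1(x) = p(x) = x and x^2 P_2(x) = q(x) = -3x are polynomials, hence analytic at x = 0.
p(0) = 0,  q(0) = 0.
Indicial equation: r(r-1) + p(0) r + q(0) = 0, i.e. r^2 + (p(0) - 1) r + q(0) = 0, i.e. r^2 - 1 r = 0.
Discriminant: (-1)^2 - 4(0) = 1, so r = (1 ± 1)/2.
Solving: r_1 = 1, r_2 = 0.

indicial: r^2 - 1 r = 0; roots r_1 = 1, r_2 = 0


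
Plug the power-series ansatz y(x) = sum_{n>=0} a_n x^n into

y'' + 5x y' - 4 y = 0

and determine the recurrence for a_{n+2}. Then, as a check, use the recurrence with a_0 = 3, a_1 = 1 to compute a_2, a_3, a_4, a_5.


Substitute y = sum_n a_n x^n.
y''(x) has coefficient (n+2)(n+1) a_{n+2} at x^n;
5 x y'(x) has coefficient 5 n a_n at x^n (shift);
-4 y(x) has coefficient -4 a_n at x^n.
Matching x^n: (n+2)(n+1) a_{n+2} + (5n - 4) a_n = 0.
Thus a_{n+2} = (-5n + 4) / ((n+1)(n+2)) * a_n.

Check with a_0 = 3, a_1 = 1 (apply the recurrence for n = 0, 1, 2, 3): a_0 = 3, a_1 = 1, a_2 = 6, a_3 = -1/6, a_4 = -3, a_5 = 11/120.

a_(n+2) = (-5n + 4) / ((n+1)(n+2)) * a_n; check: a_0 = 3, a_1 = 1, a_2 = 6, a_3 = -1/6, a_4 = -3, a_5 = 11/120


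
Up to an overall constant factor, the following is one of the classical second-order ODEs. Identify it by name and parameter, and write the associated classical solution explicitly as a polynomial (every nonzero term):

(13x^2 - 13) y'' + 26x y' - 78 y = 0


All three coefficients share the factor -13; dividing through by -13 gives  (1 - x^2) y'' - 2x y' + 6 y = 0.
This matches the Legendre equation (1 - x^2) y'' - 2x y' + n(n+1) y = 0 (note the -2x y' term) with n(n+1) = 6, so n = 2; the polynomial solution is P_2(x).
With y = sum_k a_k x^k, matching x^k gives (k+2)(k+1) a_{k+2} = [k(k+1) - n(n+1)] a_k = (k - 2)(k + 3) a_k. The right side vanishes at k = 2, so the series with the parity of 2 terminates at degree 2.
Standard normalization (P_n(1) = 1): leading coefficient (2n)!/(2^n (n!)^2) = 24/(4*4) = 3/2, so a_2 = 3/2. Work downward with a_k = (k+1)(k+2) a_{k+2} / ((k - 2)(k + 3)):
  a_0 = (1)(2)(3/2) / ((0 - 2)(0 + 3)) = 3/(-6) = -1/2
Hence P_2(x) = 3 x^2/2 - 1/2.

P_2(x); series = 3 x^2/2 - 1/2


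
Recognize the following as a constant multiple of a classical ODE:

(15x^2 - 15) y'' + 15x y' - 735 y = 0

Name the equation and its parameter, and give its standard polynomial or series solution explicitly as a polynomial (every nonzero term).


All three coefficients share the factor -15; dividing through by -15 gives  (1 - x^2) y'' - x y' + 49 y = 0.
This matches the Chebyshev equation (1 - x^2) y'' - x y' + n^2 y = 0 (note the -x y' term, not -2x y') with n^2 = 49, so n = 7; the polynomial solution is T_7(x).
With y = sum_k a_k x^k, matching x^k gives (k+2)(k+1) a_{k+2} = (k^2 - n^2) a_k = (k - 7)(k + 7) a_k. The right side vanishes at k = 7, so the series with the parity of 7 terminates at degree 7.
Standard normalization: leading coefficient of T_n is 2^(n-1), so a_7 = 2^6 = 64. Work downward with a_k = (k+1)(k+2) a_{k+2} / ((k - 7)(k + 7)):
  a_5 = (6)(7)(64) / ((5 - 7)(5 + 7)) = 2688/(-24) = -112
  a_3 = (4)(5)(-112) / ((3 - 7)(3 + 7)) = -2240/(-40) = 56
  a_1 = (2)(3)(56) / ((1 - 7)(1 + 7)) = 336/(-48) = -7
Hence T_7(x) = 64 x^7 - 112 x^5 + 56 x^3 - 7 x.

T_7(x); series = 64 x^7 - 112 x^5 + 56 x^3 - 7 x


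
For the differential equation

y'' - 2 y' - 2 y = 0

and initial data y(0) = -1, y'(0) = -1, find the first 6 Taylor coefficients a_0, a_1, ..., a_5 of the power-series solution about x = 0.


Ansatz: y(x) = sum_{n>=0} a_n x^n, so y'(x) = sum_{n>=1} n a_n x^(n-1) and y''(x) = sum_{n>=2} n(n-1) a_n x^(n-2).
Substitute into P(x) y'' + Q(x) y' + R(x) y = 0 with P(x) = 1, Q(x) = -2, R(x) = -2, and match powers of x.
Initial conditions: a_0 = -1, a_1 = -1.
Setting the coefficient of each power of x to zero and solving order by order (substituting the coefficients already found):
  x^0: 2 a_2 - 2 a_1 - 2 a_0 = 0  ->  2 a_2 = 2 a_1 + 2 a_0 = -4  ->  a_2 = -2
  x^1: 6 a_3 - 4 a_2 - 2 a_1 = 0  ->  6 a_3 = 4 a_2 + 2 a_1 = -10  ->  a_3 = -5/3
  x^2: 12 a_4 - 6 a_3 - 2 a_2 = 0  ->  12 a_4 = 6 a_3 + 2 a_2 = -14  ->  a_4 = -7/6
  x^3: 20 a_5 - 8 a_4 - 2 a_3 = 0  ->  20 a_5 = 8 a_4 + 2 a_3 = -38/3  ->  a_5 = -19/30
Truncated series: y(x) = -1 - x - 2 x^2 - (5/3) x^3 - (7/6) x^4 - (19/30) x^5 + O(x^6).

a_0 = -1; a_1 = -1; a_2 = -2; a_3 = -5/3; a_4 = -7/6; a_5 = -19/30


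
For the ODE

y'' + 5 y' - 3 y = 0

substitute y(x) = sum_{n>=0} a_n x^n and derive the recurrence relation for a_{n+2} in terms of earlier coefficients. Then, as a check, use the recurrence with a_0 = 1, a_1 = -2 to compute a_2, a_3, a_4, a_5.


Substitute y = sum_n a_n x^n.
y''(x) has coefficient (n+2)(n+1) a_{n+2} at x^n;
5 y'(x) has coefficient 5 (n+1) a_{n+1} at x^n;
-3 y(x) has coefficient -3 a_n at x^n.
Matching x^n: (n+2)(n+1) a_{n+2} + 5 (n+1) a_{n+1} - 3 a_n = 0.
Thus a_{n+2} = [-5 (n+1) a_{n+1} + 3 a_n] / ((n+1)(n+2)).

Check with a_0 = 1, a_1 = -2 (apply the recurrence for n = 0, 1, 2, 3): a_0 = 1, a_1 = -2, a_2 = 13/2, a_3 = -71/6, a_4 = 197/12, a_5 = -2183/120.

a_(n+2) = [-5 (n+1) a_(n+1) + 3 a_n] / ((n+1)(n+2)); check: a_0 = 1, a_1 = -2, a_2 = 13/2, a_3 = -71/6, a_4 = 197/12, a_5 = -2183/120


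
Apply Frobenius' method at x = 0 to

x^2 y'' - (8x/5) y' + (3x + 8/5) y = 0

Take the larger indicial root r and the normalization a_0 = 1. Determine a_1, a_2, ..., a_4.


Write in Frobenius form y'' + (p(x)/x) y' + (q(x)/x^2) y = 0:
  p(x) = -8/5,  q(x) = 3x + 8/5.
Indicial equation: r(r-1) + (-8/5) r + (8/5) = 0 -> roots r_1 = 8/5, r_2 = 1.
Take r = r_1 = 8/5. Let y(x) = x^r sum_{n>=0} a_n x^n with a_0 = 1.
Substitute y = x^r sum a_n x^n and match x^{r+n}. The recurrence is
  D(n) a_n + 3 a_{n-1} = 0,  where D(n) = (r+n)(r+n-1) + (-8/5)(r+n) + (8/5).
  a_n = -3 / D(n) * a_{n-1}.
Since the indicial polynomial factors as (r - r_1)(r - r_2), D(n) = (r_1 + n - r_1)(r_1 + n - r_2) = n(n + 3/5).
Evaluating step by step (a_0 = 1):
  n = 1: D(1) = 1(1 + 3/5) = 8/5; numerator = -3(1) = -3; a_1 = (-3)/(8/5) = -15/8
  n = 2: D(2) = 2(2 + 3/5) = 26/5; numerator = -3(-15/8) = 45/8; a_2 = (45/8)/(26/5) = 225/208
  n = 3: D(3) = 3(3 + 3/5) = 54/5; numerator = -3(225/208) = -675/208; a_3 = (-675/208)/(54/5) = -125/416
  n = 4: D(4) = 4(4 + 3/5) = 92/5; numerator = -3(-125/416) = 375/416; a_4 = (375/416)/(92/5) = 1875/38272

r = 8/5; a_0 = 1; a_1 = -15/8; a_2 = 225/208; a_3 = -125/416; a_4 = 1875/38272


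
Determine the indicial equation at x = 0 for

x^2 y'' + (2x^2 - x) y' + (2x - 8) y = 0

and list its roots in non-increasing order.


Divide by x^2 to reach normal form y'' + P_1(x) y' + P_2(x) y = 0 with P_1(x) = 2 - 1/x and P_2(x) = 2/x - 8/x^2.
x = 0 is a singular point because the y'-coefficient 2 - 1/x has a pole at x = 0 and the y-coefficient 2/x - 8/x^2 has a pole at x = 0.
It is a regular singular point because x P_1(x) = p(x) = 2x - 1 and x^2 P_2(x) = q(x) = 2x - 8 are polynomials, hence analytic at x = 0.
p(0) = -1,  q(0) = -8.
Indicial equation: r(r-1) + p(0) r + q(0) = 0, i.e. r^2 + (p(0) - 1) r + q(0) = 0, i.e. r^2 - 2 r - 8 = 0.
Discriminant: (-2)^2 - 4(-8) = 36, so r = (2 ± 6)/2.
Solving: r_1 = 4, r_2 = -2.

indicial: r^2 - 2 r - 8 = 0; roots r_1 = 4, r_2 = -2


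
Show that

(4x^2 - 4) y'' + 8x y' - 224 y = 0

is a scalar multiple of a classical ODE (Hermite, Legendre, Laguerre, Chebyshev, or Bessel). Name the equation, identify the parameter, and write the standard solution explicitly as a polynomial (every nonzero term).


All three coefficients share the factor -4; dividing through by -4 gives  (1 - x^2) y'' - 2x y' + 56 y = 0.
This matches the Legendre equation (1 - x^2) y'' - 2x y' + n(n+1) y = 0 (note the -2x y' term) with n(n+1) = 56, so n = 7; the polynomial solution is P_7(x).
With y = sum_k a_k x^k, matching x^k gives (k+2)(k+1) a_{k+2} = [k(k+1) - n(n+1)] a_k = (k - 7)(k + 8) a_k. The right side vanishes at k = 7, so the series with the parity of 7 terminates at degree 7.
Standard normalization (P_n(1) = 1): leading coefficient (2n)!/(2^n (n!)^2) = 87178291200/(128*25401600) = 429/16, so a_7 = 429/16. Work downward with a_k = (k+1)(k+2) a_{k+2} / ((k - 7)(k + 8)):
  a_5 = (6)(7)(429/16) / ((5 - 7)(5 + 8)) = (9009/8)/(-26) = -693/16
  a_3 = (4)(5)(-693/16) / ((3 - 7)(3 + 8)) = (-3465/4)/(-44) = 315/16
  a_1 = (2)(3)(315/16) / ((1 - 7)(1 + 8)) = (945/8)/(-54) = -35/16
Hence P_7(x) = 429 x^7/16 - 693 x^5/16 + 315 x^3/16 - 35 x/16.

P_7(x); series = 429 x^7/16 - 693 x^5/16 + 315 x^3/16 - 35 x/16


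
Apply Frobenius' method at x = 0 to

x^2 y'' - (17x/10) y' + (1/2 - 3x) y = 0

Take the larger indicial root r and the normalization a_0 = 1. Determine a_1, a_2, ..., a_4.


Write in Frobenius form y'' + (p(x)/x) y' + (q(x)/x^2) y = 0:
  p(x) = -17/10,  q(x) = 1/2 - 3x.
Indicial equation: r(r-1) + (-17/10) r + (1/2) = 0 -> roots r_1 = 5/2, r_2 = 1/5.
Take r = r_1 = 5/2. Let y(x) = x^r sum_{n>=0} a_n x^n with a_0 = 1.
Substitute y = x^r sum a_n x^n and match x^{r+n}. The recurrence is
  D(n) a_n - 3 a_{n-1} = 0,  where D(n) = (r+n)(r+n-1) + (-17/10)(r+n) + (1/2).
  a_n = 3 / D(n) * a_{n-1}.
Since the indicial polynomial factors as (r - r_1)(r - r_2), D(n) = (r_1 + n - r_1)(r_1 + n - r_2) = n(n + 23/10).
Evaluating step by step (a_0 = 1):
  n = 1: D(1) = 1(1 + 23/10) = 33/10; numerator = 3(1) = 3; a_1 = (3)/(33/10) = 10/11
  n = 2: D(2) = 2(2 + 23/10) = 43/5; numerator = 3(10/11) = 30/11; a_2 = (30/11)/(43/5) = 150/473
  n = 3: D(3) = 3(3 + 23/10) = 159/10; numerator = 3(150/473) = 450/473; a_3 = (450/473)/(159/10) = 1500/25069
  n = 4: D(4) = 4(4 + 23/10) = 126/5; numerator = 3(1500/25069) = 4500/25069; a_4 = (4500/25069)/(126/5) = 1250/175483

r = 5/2; a_0 = 1; a_1 = 10/11; a_2 = 150/473; a_3 = 1500/25069; a_4 = 1250/175483


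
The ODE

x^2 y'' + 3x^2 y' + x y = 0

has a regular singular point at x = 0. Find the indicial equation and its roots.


Divide by x^2 to reach normal form y'' + P_1(x) y' + P_2(x) y = 0 with P_1(x) = 3 and P_2(x) = 1/x.
x = 0 is a singular point because the y-coefficient 1/x has a pole at x = 0.
It is a regular singular point because x P_1(x) = p(x) = 3x and x^2 P_2(x) = q(x) = x are polynomials, hence analytic at x = 0.
p(0) = 0,  q(0) = 0.
Indicial equation: r(r-1) + p(0) r + q(0) = 0, i.e. r^2 + (p(0) - 1) r + q(0) = 0, i.e. r^2 - 1 r = 0.
Discriminant: (-1)^2 - 4(0) = 1, so r = (1 ± 1)/2.
Solving: r_1 = 1, r_2 = 0.

indicial: r^2 - 1 r = 0; roots r_1 = 1, r_2 = 0


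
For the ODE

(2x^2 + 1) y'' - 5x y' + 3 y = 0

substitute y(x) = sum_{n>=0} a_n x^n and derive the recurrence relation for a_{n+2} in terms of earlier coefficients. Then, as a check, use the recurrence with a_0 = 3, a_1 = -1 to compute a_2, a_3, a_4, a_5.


Substitute y = sum_n a_n x^n.
(1 + 2 x^2) y'' contributes (n+2)(n+1) a_{n+2} + 2 n(n-1) a_n at x^n.
-5 x y'(x) contributes -5 n a_n at x^n.
3 y(x) contributes 3 a_n at x^n.
Matching x^n: (n+2)(n+1) a_{n+2} + (2 n(n-1) - 5 n + 3) a_n = 0.
Thus a_{n+2} = (-2 n(n-1) + 5 n - 3) / ((n+1)(n+2)) * a_n.

Check with a_0 = 3, a_1 = -1 (apply the recurrence for n = 0, 1, 2, 3): a_0 = 3, a_1 = -1, a_2 = -9/2, a_3 = -1/3, a_4 = -9/8, a_5 = 0.

a_(n+2) = (-2 n(n-1) + 5 n - 3) / ((n+1)(n+2)) * a_n; check: a_0 = 3, a_1 = -1, a_2 = -9/2, a_3 = -1/3, a_4 = -9/8, a_5 = 0


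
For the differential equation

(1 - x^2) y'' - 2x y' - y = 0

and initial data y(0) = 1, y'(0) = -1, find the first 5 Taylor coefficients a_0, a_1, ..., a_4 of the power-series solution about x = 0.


Ansatz: y(x) = sum_{n>=0} a_n x^n, so y'(x) = sum_{n>=1} n a_n x^(n-1) and y''(x) = sum_{n>=2} n(n-1) a_n x^(n-2).
Substitute into P(x) y'' + Q(x) y' + R(x) y = 0 with P(x) = 1 - x^2, Q(x) = -2x, R(x) = -1, and match powers of x.
Initial conditions: a_0 = 1, a_1 = -1.
Setting the coefficient of each power of x to zero and solving order by order (substituting the coefficients already found):
  x^0: 2 a_2 - a_0 = 0  ->  2 a_2 = a_0 = 1  ->  a_2 = 1/2
  x^1: 6 a_3 - 3 a_1 = 0  ->  6 a_3 = 3 a_1 = -3  ->  a_3 = -1/2
  x^2: 12 a_4 - 7 a_2 = 0  ->  12 a_4 = 7 a_2 = 7/2  ->  a_4 = 7/24
Truncated series: y(x) = 1 - x + (1/2) x^2 - (1/2) x^3 + (7/24) x^4 + O(x^5).

a_0 = 1; a_1 = -1; a_2 = 1/2; a_3 = -1/2; a_4 = 7/24


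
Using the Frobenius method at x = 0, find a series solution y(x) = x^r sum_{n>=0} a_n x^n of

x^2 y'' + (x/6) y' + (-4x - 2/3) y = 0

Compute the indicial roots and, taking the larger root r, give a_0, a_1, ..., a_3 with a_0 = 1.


Write in Frobenius form y'' + (p(x)/x) y' + (q(x)/x^2) y = 0:
  p(x) = 1/6,  q(x) = -4x - 2/3.
Indicial equation: r(r-1) + (1/6) r + (-2/3) = 0 -> roots r_1 = 4/3, r_2 = -1/2.
Take r = r_1 = 4/3. Let y(x) = x^r sum_{n>=0} a_n x^n with a_0 = 1.
Substitute y = x^r sum a_n x^n and match x^{r+n}. The recurrence is
  D(n) a_n - 4 a_{n-1} = 0,  where D(n) = (r+n)(r+n-1) + (1/6)(r+n) + (-2/3).
  a_n = 4 / D(n) * a_{n-1}.
Since the indicial polynomial factors as (r - r_1)(r - r_2), D(n) = (r_1 + n - r_1)(r_1 + n - r_2) = n(n + 11/6).
Evaluating step by step (a_0 = 1):
  n = 1: D(1) = 1(1 + 11/6) = 17/6; numerator = 4(1) = 4; a_1 = (4)/(17/6) = 24/17
  n = 2: D(2) = 2(2 + 11/6) = 23/3; numerator = 4(24/17) = 96/17; a_2 = (96/17)/(23/3) = 288/391
  n = 3: D(3) = 3(3 + 11/6) = 29/2; numerator = 4(288/391) = 1152/391; a_3 = (1152/391)/(29/2) = 2304/11339

r = 4/3; a_0 = 1; a_1 = 24/17; a_2 = 288/391; a_3 = 2304/11339


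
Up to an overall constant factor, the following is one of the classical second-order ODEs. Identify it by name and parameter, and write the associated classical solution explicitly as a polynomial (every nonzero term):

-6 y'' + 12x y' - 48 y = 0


All three coefficients share the factor -6; dividing through by -6 gives  y'' - 2x y' + 8 y = 0.
This matches the Hermite equation y'' - 2x y' + 2n y = 0 with 2n = 8, so n = 4; the polynomial solution is H_4(x).
With y = sum_k a_k x^k, matching x^k gives (k+2)(k+1) a_{k+2} = 2(k - n) a_k = 2(k - 4) a_k. The right side vanishes at k = 4, so the series with the parity of 4 terminates at degree 4.
Standard normalization: leading coefficient of H_n is 2^n, so a_4 = 2^4 = 16. Work downward with a_k = (k+1)(k+2) a_{k+2} / (2(k - n)):
  a_2 = (3)(4)(16) / (2(2 - 4)) = 192/(-4) = -48
  a_0 = (1)(2)(-48) / (2(0 - 4)) = -96/(-8) = 12
Hence H_4(x) = 16 x^4 - 48 x^2 + 12.

H_4(x); series = 16 x^4 - 48 x^2 + 12


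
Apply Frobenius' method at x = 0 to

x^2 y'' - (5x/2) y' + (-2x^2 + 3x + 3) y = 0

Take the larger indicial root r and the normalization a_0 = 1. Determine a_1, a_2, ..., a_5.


Write in Frobenius form y'' + (p(x)/x) y' + (q(x)/x^2) y = 0:
  p(x) = -5/2,  q(x) = -2x^2 + 3x + 3.
Indicial equation: r(r-1) + (-5/2) r + (3) = 0 -> roots r_1 = 2, r_2 = 3/2.
Take r = r_1 = 2. Let y(x) = x^r sum_{n>=0} a_n x^n with a_0 = 1.
Substitute y = x^r sum a_n x^n and match x^{r+n}. The recurrence is
  D(n) a_n + 3 a_{n-1} - 2 a_{n-2} = 0,  where D(n) = (r+n)(r+n-1) + (-5/2)(r+n) + (3).
  a_n = [-3 a_{n-1} + 2 a_{n-2}] / D(n).
Since the indicial polynomial factors as (r - r_1)(r - r_2), D(n) = (r_1 + n - r_1)(r_1 + n - r_2) = n(n + 1/2).
Evaluating step by step (a_0 = 1):
  n = 1: D(1) = 1(1 + 1/2) = 3/2; numerator = -3(1) = -3; a_1 = (-3)/(3/2) = -2
  n = 2: D(2) = 2(2 + 1/2) = 5; numerator = -3(-2) + 2(1) = 8; a_2 = (8)/(5) = 8/5
  n = 3: D(3) = 3(3 + 1/2) = 21/2; numerator = -3(8/5) + 2(-2) = -44/5; a_3 = (-44/5)/(21/2) = -88/105
  n = 4: D(4) = 4(4 + 1/2) = 18; numerator = -3(-88/105) + 2(8/5) = 40/7; a_4 = (40/7)/(18) = 20/63
  n = 5: D(5) = 5(5 + 1/2) = 55/2; numerator = -3(20/63) + 2(-88/105) = -92/35; a_5 = (-92/35)/(55/2) = -184/1925

r = 2; a_0 = 1; a_1 = -2; a_2 = 8/5; a_3 = -88/105; a_4 = 20/63; a_5 = -184/1925


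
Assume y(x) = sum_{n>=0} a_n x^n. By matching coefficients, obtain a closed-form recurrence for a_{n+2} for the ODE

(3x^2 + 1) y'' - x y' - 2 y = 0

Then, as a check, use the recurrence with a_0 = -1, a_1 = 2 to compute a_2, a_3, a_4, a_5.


Substitute y = sum_n a_n x^n.
(1 + 3 x^2) y'' contributes (n+2)(n+1) a_{n+2} + 3 n(n-1) a_n at x^n.
-x y'(x) contributes -n a_n at x^n.
-2 y(x) contributes -2 a_n at x^n.
Matching x^n: (n+2)(n+1) a_{n+2} + (3 n(n-1) - n - 2) a_n = 0.
Thus a_{n+2} = (-3 n(n-1) + n + 2) / ((n+1)(n+2)) * a_n.

Check with a_0 = -1, a_1 = 2 (apply the recurrence for n = 0, 1, 2, 3): a_0 = -1, a_1 = 2, a_2 = -1, a_3 = 1, a_4 = 1/6, a_5 = -13/20.

a_(n+2) = (-3 n(n-1) + n + 2) / ((n+1)(n+2)) * a_n; check: a_0 = -1, a_1 = 2, a_2 = -1, a_3 = 1, a_4 = 1/6, a_5 = -13/20


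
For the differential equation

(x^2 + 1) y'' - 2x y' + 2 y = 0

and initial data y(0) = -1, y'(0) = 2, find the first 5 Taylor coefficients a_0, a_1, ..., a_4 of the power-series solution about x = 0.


Ansatz: y(x) = sum_{n>=0} a_n x^n, so y'(x) = sum_{n>=1} n a_n x^(n-1) and y''(x) = sum_{n>=2} n(n-1) a_n x^(n-2).
Substitute into P(x) y'' + Q(x) y' + R(x) y = 0 with P(x) = x^2 + 1, Q(x) = -2x, R(x) = 2, and match powers of x.
Initial conditions: a_0 = -1, a_1 = 2.
Setting the coefficient of each power of x to zero and solving order by order (substituting the coefficients already found):
  x^0: 2 a_2 + 2 a_0 = 0  ->  2 a_2 = -2 a_0 = 2  ->  a_2 = 1
  x^1: 6 a_3 = 0  ->  a_3 = 0
  x^2: 12 a_4 = 0  ->  a_4 = 0
Truncated series: y(x) = -1 + 2 x + x^2 + O(x^5).

a_0 = -1; a_1 = 2; a_2 = 1; a_3 = 0; a_4 = 0


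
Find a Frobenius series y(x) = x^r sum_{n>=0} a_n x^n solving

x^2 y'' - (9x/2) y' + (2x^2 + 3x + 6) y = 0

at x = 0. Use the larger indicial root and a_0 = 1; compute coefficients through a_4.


Write in Frobenius form y'' + (p(x)/x) y' + (q(x)/x^2) y = 0:
  p(x) = -9/2,  q(x) = 2x^2 + 3x + 6.
Indicial equation: r(r-1) + (-9/2) r + (6) = 0 -> roots r_1 = 4, r_2 = 3/2.
Take r = r_1 = 4. Let y(x) = x^r sum_{n>=0} a_n x^n with a_0 = 1.
Substitute y = x^r sum a_n x^n and match x^{r+n}. The recurrence is
  D(n) a_n + 3 a_{n-1} + 2 a_{n-2} = 0,  where D(n) = (r+n)(r+n-1) + (-9/2)(r+n) + (6).
  a_n = [-3 a_{n-1} - 2 a_{n-2}] / D(n).
Since the indicial polynomial factors as (r - r_1)(r - r_2), D(n) = (r_1 + n - r_1)(r_1 + n - r_2) = n(n + 5/2).
Evaluating step by step (a_0 = 1):
  n = 1: D(1) = 1(1 + 5/2) = 7/2; numerator = -3(1) = -3; a_1 = (-3)/(7/2) = -6/7
  n = 2: D(2) = 2(2 + 5/2) = 9; numerator = -3(-6/7) - 2(1) = 4/7; a_2 = (4/7)/(9) = 4/63
  n = 3: D(3) = 3(3 + 5/2) = 33/2; numerator = -3(4/63) - 2(-6/7) = 32/21; a_3 = (32/21)/(33/2) = 64/693
  n = 4: D(4) = 4(4 + 5/2) = 26; numerator = -3(64/693) - 2(4/63) = -40/99; a_4 = (-40/99)/(26) = -20/1287

r = 4; a_0 = 1; a_1 = -6/7; a_2 = 4/63; a_3 = 64/693; a_4 = -20/1287


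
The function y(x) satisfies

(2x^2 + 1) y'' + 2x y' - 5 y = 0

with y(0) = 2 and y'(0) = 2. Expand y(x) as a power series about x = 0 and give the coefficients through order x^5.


Ansatz: y(x) = sum_{n>=0} a_n x^n, so y'(x) = sum_{n>=1} n a_n x^(n-1) and y''(x) = sum_{n>=2} n(n-1) a_n x^(n-2).
Substitute into P(x) y'' + Q(x) y' + R(x) y = 0 with P(x) = 2x^2 + 1, Q(x) = 2x, R(x) = -5, and match powers of x.
Initial conditions: a_0 = 2, a_1 = 2.
Setting the coefficient of each power of x to zero and solving order by order (substituting the coefficients already found):
  x^0: 2 a_2 - 5 a_0 = 0  ->  2 a_2 = 5 a_0 = 10  ->  a_2 = 5
  x^1: 6 a_3 - 3 a_1 = 0  ->  6 a_3 = 3 a_1 = 6  ->  a_3 = 1
  x^2: 12 a_4 + 3 a_2 = 0  ->  12 a_4 = -3 a_2 = -15  ->  a_4 = -5/4
  x^3: 20 a_5 + 13 a_3 = 0  ->  20 a_5 = -13 a_3 = -13  ->  a_5 = -13/20
Truncated series: y(x) = 2 + 2 x + 5 x^2 + x^3 - (5/4) x^4 - (13/20) x^5 + O(x^6).

a_0 = 2; a_1 = 2; a_2 = 5; a_3 = 1; a_4 = -5/4; a_5 = -13/20


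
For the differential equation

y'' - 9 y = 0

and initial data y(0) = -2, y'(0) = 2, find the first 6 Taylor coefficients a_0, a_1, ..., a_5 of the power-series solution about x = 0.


Ansatz: y(x) = sum_{n>=0} a_n x^n, so y'(x) = sum_{n>=1} n a_n x^(n-1) and y''(x) = sum_{n>=2} n(n-1) a_n x^(n-2).
Substitute into P(x) y'' + Q(x) y' + R(x) y = 0 with P(x) = 1, Q(x) = 0, R(x) = -9, and match powers of x.
Initial conditions: a_0 = -2, a_1 = 2.
Setting the coefficient of each power of x to zero and solving order by order (substituting the coefficients already found):
  x^0: 2 a_2 - 9 a_0 = 0  ->  2 a_2 = 9 a_0 = -18  ->  a_2 = -9
  x^1: 6 a_3 - 9 a_1 = 0  ->  6 a_3 = 9 a_1 = 18  ->  a_3 = 3
  x^2: 12 a_4 - 9 a_2 = 0  ->  12 a_4 = 9 a_2 = -81  ->  a_4 = -27/4
  x^3: 20 a_5 - 9 a_3 = 0  ->  20 a_5 = 9 a_3 = 27  ->  a_5 = 27/20
Truncated series: y(x) = -2 + 2 x - 9 x^2 + 3 x^3 - (27/4) x^4 + (27/20) x^5 + O(x^6).

a_0 = -2; a_1 = 2; a_2 = -9; a_3 = 3; a_4 = -27/4; a_5 = 27/20


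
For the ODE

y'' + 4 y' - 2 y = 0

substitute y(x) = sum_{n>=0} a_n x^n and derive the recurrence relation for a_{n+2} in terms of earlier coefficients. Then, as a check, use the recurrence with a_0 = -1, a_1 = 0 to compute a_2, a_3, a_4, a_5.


Substitute y = sum_n a_n x^n.
y''(x) has coefficient (n+2)(n+1) a_{n+2} at x^n;
4 y'(x) has coefficient 4 (n+1) a_{n+1} at x^n;
-2 y(x) has coefficient -2 a_n at x^n.
Matching x^n: (n+2)(n+1) a_{n+2} + 4 (n+1) a_{n+1} - 2 a_n = 0.
Thus a_{n+2} = [-4 (n+1) a_{n+1} + 2 a_n] / ((n+1)(n+2)).

Check with a_0 = -1, a_1 = 0 (apply the recurrence for n = 0, 1, 2, 3): a_0 = -1, a_1 = 0, a_2 = -1, a_3 = 4/3, a_4 = -3/2, a_5 = 4/3.

a_(n+2) = [-4 (n+1) a_(n+1) + 2 a_n] / ((n+1)(n+2)); check: a_0 = -1, a_1 = 0, a_2 = -1, a_3 = 4/3, a_4 = -3/2, a_5 = 4/3


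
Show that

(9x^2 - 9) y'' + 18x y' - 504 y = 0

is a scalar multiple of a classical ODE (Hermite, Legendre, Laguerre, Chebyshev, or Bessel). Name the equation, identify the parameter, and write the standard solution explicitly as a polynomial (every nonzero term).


All three coefficients share the factor -9; dividing through by -9 gives  (1 - x^2) y'' - 2x y' + 56 y = 0.
This matches the Legendre equation (1 - x^2) y'' - 2x y' + n(n+1) y = 0 (note the -2x y' term) with n(n+1) = 56, so n = 7; the polynomial solution is P_7(x).
With y = sum_k a_k x^k, matching x^k gives (k+2)(k+1) a_{k+2} = [k(k+1) - n(n+1)] a_k = (k - 7)(k + 8) a_k. The right side vanishes at k = 7, so the series with the parity of 7 terminates at degree 7.
Standard normalization (P_n(1) = 1): leading coefficient (2n)!/(2^n (n!)^2) = 87178291200/(128*25401600) = 429/16, so a_7 = 429/16. Work downward with a_k = (k+1)(k+2) a_{k+2} / ((k - 7)(k + 8)):
  a_5 = (6)(7)(429/16) / ((5 - 7)(5 + 8)) = (9009/8)/(-26) = -693/16
  a_3 = (4)(5)(-693/16) / ((3 - 7)(3 + 8)) = (-3465/4)/(-44) = 315/16
  a_1 = (2)(3)(315/16) / ((1 - 7)(1 + 8)) = (945/8)/(-54) = -35/16
Hence P_7(x) = 429 x^7/16 - 693 x^5/16 + 315 x^3/16 - 35 x/16.

P_7(x); series = 429 x^7/16 - 693 x^5/16 + 315 x^3/16 - 35 x/16


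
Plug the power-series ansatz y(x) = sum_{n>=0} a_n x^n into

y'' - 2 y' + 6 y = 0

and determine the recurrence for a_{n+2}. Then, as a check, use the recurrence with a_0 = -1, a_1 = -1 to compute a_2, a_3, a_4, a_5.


Substitute y = sum_n a_n x^n.
y''(x) has coefficient (n+2)(n+1) a_{n+2} at x^n;
-2 y'(x) has coefficient -2 (n+1) a_{n+1} at x^n;
6 y(x) has coefficient 6 a_n at x^n.
Matching x^n: (n+2)(n+1) a_{n+2} - 2 (n+1) a_{n+1} + 6 a_n = 0.
Thus a_{n+2} = [2 (n+1) a_{n+1} - 6 a_n] / ((n+1)(n+2)).

Check with a_0 = -1, a_1 = -1 (apply the recurrence for n = 0, 1, 2, 3): a_0 = -1, a_1 = -1, a_2 = 2, a_3 = 7/3, a_4 = 1/6, a_5 = -19/30.

a_(n+2) = [2 (n+1) a_(n+1) - 6 a_n] / ((n+1)(n+2)); check: a_0 = -1, a_1 = -1, a_2 = 2, a_3 = 7/3, a_4 = 1/6, a_5 = -19/30


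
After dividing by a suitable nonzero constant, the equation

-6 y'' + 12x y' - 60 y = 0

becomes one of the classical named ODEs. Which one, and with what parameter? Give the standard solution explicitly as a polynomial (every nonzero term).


All three coefficients share the factor -6; dividing through by -6 gives  y'' - 2x y' + 10 y = 0.
This matches the Hermite equation y'' - 2x y' + 2n y = 0 with 2n = 10, so n = 5; the polynomial solution is H_5(x).
With y = sum_k a_k x^k, matching x^k gives (k+2)(k+1) a_{k+2} = 2(k - n) a_k = 2(k - 5) a_k. The right side vanishes at k = 5, so the series with the parity of 5 terminates at degree 5.
Standard normalization: leading coefficient of H_n is 2^n, so a_5 = 2^5 = 32. Work downward with a_k = (k+1)(k+2) a_{k+2} / (2(k - n)):
  a_3 = (4)(5)(32) / (2(3 - 5)) = 640/(-4) = -160
  a_1 = (2)(3)(-160) / (2(1 - 5)) = -960/(-8) = 120
Hence H_5(x) = 32 x^5 - 160 x^3 + 120 x.

H_5(x); series = 32 x^5 - 160 x^3 + 120 x


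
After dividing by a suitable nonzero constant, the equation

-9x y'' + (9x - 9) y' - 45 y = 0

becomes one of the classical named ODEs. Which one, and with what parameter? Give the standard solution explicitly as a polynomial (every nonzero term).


All three coefficients share the factor -9; dividing through by -9 gives  x y'' + (1 - x) y' + 5 y = 0.
This matches the Laguerre equation x y'' + (1 - x) y' + n y = 0 with n = 5; the polynomial solution is L_5(x).
With y = sum_k a_k x^k, matching x^k gives (k+1)k a_{k+1} + (k+1) a_{k+1} - k a_k + n a_k = 0, i.e. (k+1)^2 a_{k+1} = (k - n) a_k = (k - 5) a_k. The right side vanishes at k = 5, so the series terminates at degree 5.
Standard normalization L_n(0) = 1 gives a_0 = 1. Work upward with a_{k+1} = (k - 5) a_k / (k+1)^2:
  a_1 = (0 - 5)(1) / 1^2 = -5/1 = -5
  a_2 = (1 - 5)(-5) / 2^2 = 20/4 = 5
  a_3 = (2 - 5)(5) / 3^2 = -15/9 = -5/3
  a_4 = (3 - 5)(-5/3) / 4^2 = (10/3)/16 = 5/24
  a_5 = (4 - 5)(5/24) / 5^2 = (-5/24)/25 = -1/120
Hence L_5(x) = -x^5/120 + 5 x^4/24 - 5 x^3/3 + 5 x^2 - 5 x + 1.

L_5(x); series = -x^5/120 + 5 x^4/24 - 5 x^3/3 + 5 x^2 - 5 x + 1


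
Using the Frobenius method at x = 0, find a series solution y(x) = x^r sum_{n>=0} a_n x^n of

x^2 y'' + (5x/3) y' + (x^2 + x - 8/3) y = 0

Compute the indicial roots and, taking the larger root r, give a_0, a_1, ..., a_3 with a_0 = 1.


Write in Frobenius form y'' + (p(x)/x) y' + (q(x)/x^2) y = 0:
  p(x) = 5/3,  q(x) = x^2 + x - 8/3.
Indicial equation: r(r-1) + (5/3) r + (-8/3) = 0 -> roots r_1 = 4/3, r_2 = -2.
Take r = r_1 = 4/3. Let y(x) = x^r sum_{n>=0} a_n x^n with a_0 = 1.
Substitute y = x^r sum a_n x^n and match x^{r+n}. The recurrence is
  D(n) a_n + 1 a_{n-1} + 1 a_{n-2} = 0,  where D(n) = (r+n)(r+n-1) + (5/3)(r+n) + (-8/3).
  a_n = [-1 a_{n-1} - 1 a_{n-2}] / D(n).
Since the indicial polynomial factors as (r - r_1)(r - r_2), D(n) = (r_1 + n - r_1)(r_1 + n - r_2) = n(n + 10/3).
Evaluating step by step (a_0 = 1):
  n = 1: D(1) = 1(1 + 10/3) = 13/3; numerator = -1(1) = -1; a_1 = (-1)/(13/3) = -3/13
  n = 2: D(2) = 2(2 + 10/3) = 32/3; numerator = -1(-3/13) - 1(1) = -10/13; a_2 = (-10/13)/(32/3) = -15/208
  n = 3: D(3) = 3(3 + 10/3) = 19; numerator = -1(-15/208) - 1(-3/13) = 63/208; a_3 = (63/208)/(19) = 63/3952

r = 4/3; a_0 = 1; a_1 = -3/13; a_2 = -15/208; a_3 = 63/3952


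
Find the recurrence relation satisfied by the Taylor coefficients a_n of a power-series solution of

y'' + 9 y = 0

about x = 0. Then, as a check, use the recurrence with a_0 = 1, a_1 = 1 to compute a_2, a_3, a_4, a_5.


Substitute y = sum_n a_n x^n into y'' + (const) y = 0.
y''(x) = sum_{n>=0} (n+2)(n+1) a_{n+2} x^n.
The ODE becomes sum_n [(n+2)(n+1) a_{n+2} + 9 a_n] x^n = 0.
Setting each coefficient to zero gives the recurrence:
  (n+2)(n+1) a_{n+2} + 9 a_n = 0,
  a_{n+2} = -9 / ((n+1)(n+2)) a_n.

Check with a_0 = 1, a_1 = 1 (apply the recurrence for n = 0, 1, 2, 3): a_0 = 1, a_1 = 1, a_2 = -9/2, a_3 = -3/2, a_4 = 27/8, a_5 = 27/40.

a_{n+2} = -9/((n+1)(n+2)) * a_n; check: a_0 = 1, a_1 = 1, a_2 = -9/2, a_3 = -3/2, a_4 = 27/8, a_5 = 27/40


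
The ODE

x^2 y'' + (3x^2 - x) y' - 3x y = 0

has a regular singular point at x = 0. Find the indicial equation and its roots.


Divide by x^2 to reach normal form y'' + P_1(x) y' + P_2(x) y = 0 with P_1(x) = 3 - 1/x and P_2(x) = -3/x.
x = 0 is a singular point because the y'-coefficient 3 - 1/x has a pole at x = 0 and the y-coefficient -3/x has a pole at x = 0.
It is a regular singular point because x P_1(x) = p(x) = 3x - 1 and x^2 P_2(x) = q(x) = -3x are polynomials, hence analytic at x = 0.
p(0) = -1,  q(0) = 0.
Indicial equation: r(r-1) + p(0) r + q(0) = 0, i.e. r^2 + (p(0) - 1) r + q(0) = 0, i.e. r^2 - 2 r = 0.
Discriminant: (-2)^2 - 4(0) = 4, so r = (2 ± 2)/2.
Solving: r_1 = 2, r_2 = 0.

indicial: r^2 - 2 r = 0; roots r_1 = 2, r_2 = 0


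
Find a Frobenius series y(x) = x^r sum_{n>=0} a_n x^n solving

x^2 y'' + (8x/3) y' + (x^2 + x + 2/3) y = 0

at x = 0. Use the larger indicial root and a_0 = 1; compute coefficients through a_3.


Write in Frobenius form y'' + (p(x)/x) y' + (q(x)/x^2) y = 0:
  p(x) = 8/3,  q(x) = x^2 + x + 2/3.
Indicial equation: r(r-1) + (8/3) r + (2/3) = 0 -> roots r_1 = -2/3, r_2 = -1.
Take r = r_1 = -2/3. Let y(x) = x^r sum_{n>=0} a_n x^n with a_0 = 1.
Substitute y = x^r sum a_n x^n and match x^{r+n}. The recurrence is
  D(n) a_n + 1 a_{n-1} + 1 a_{n-2} = 0,  where D(n) = (r+n)(r+n-1) + (8/3)(r+n) + (2/3).
  a_n = [-1 a_{n-1} - 1 a_{n-2}] / D(n).
Since the indicial polynomial factors as (r - r_1)(r - r_2), D(n) = (r_1 + n - r_1)(r_1 + n - r_2) = n(n + 1/3).
Evaluating step by step (a_0 = 1):
  n = 1: D(1) = 1(1 + 1/3) = 4/3; numerator = -1(1) = -1; a_1 = (-1)/(4/3) = -3/4
  n = 2: D(2) = 2(2 + 1/3) = 14/3; numerator = -1(-3/4) - 1(1) = -1/4; a_2 = (-1/4)/(14/3) = -3/56
  n = 3: D(3) = 3(3 + 1/3) = 10; numerator = -1(-3/56) - 1(-3/4) = 45/56; a_3 = (45/56)/(10) = 9/112

r = -2/3; a_0 = 1; a_1 = -3/4; a_2 = -3/56; a_3 = 9/112


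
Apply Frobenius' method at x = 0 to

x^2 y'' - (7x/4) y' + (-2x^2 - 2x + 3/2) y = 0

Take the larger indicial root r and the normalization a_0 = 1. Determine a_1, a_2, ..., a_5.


Write in Frobenius form y'' + (p(x)/x) y' + (q(x)/x^2) y = 0:
  p(x) = -7/4,  q(x) = -2x^2 - 2x + 3/2.
Indicial equation: r(r-1) + (-7/4) r + (3/2) = 0 -> roots r_1 = 2, r_2 = 3/4.
Take r = r_1 = 2. Let y(x) = x^r sum_{n>=0} a_n x^n with a_0 = 1.
Substitute y = x^r sum a_n x^n and match x^{r+n}. The recurrence is
  D(n) a_n - 2 a_{n-1} - 2 a_{n-2} = 0,  where D(n) = (r+n)(r+n-1) + (-7/4)(r+n) + (3/2).
  a_n = [2 a_{n-1} + 2 a_{n-2}] / D(n).
Since the indicial polynomial factors as (r - r_1)(r - r_2), D(n) = (r_1 + n - r_1)(r_1 + n - r_2) = n(n + 5/4).
Evaluating step by step (a_0 = 1):
  n = 1: D(1) = 1(1 + 5/4) = 9/4; numerator = 2(1) = 2; a_1 = (2)/(9/4) = 8/9
  n = 2: D(2) = 2(2 + 5/4) = 13/2; numerator = 2(8/9) + 2(1) = 34/9; a_2 = (34/9)/(13/2) = 68/117
  n = 3: D(3) = 3(3 + 5/4) = 51/4; numerator = 2(68/117) + 2(8/9) = 344/117; a_3 = (344/117)/(51/4) = 1376/5967
  n = 4: D(4) = 4(4 + 5/4) = 21; numerator = 2(1376/5967) + 2(68/117) = 9688/5967; a_4 = (9688/5967)/(21) = 1384/17901
  n = 5: D(5) = 5(5 + 5/4) = 125/4; numerator = 2(1384/17901) + 2(1376/5967) = 848/1377; a_5 = (848/1377)/(125/4) = 3392/172125

r = 2; a_0 = 1; a_1 = 8/9; a_2 = 68/117; a_3 = 1376/5967; a_4 = 1384/17901; a_5 = 3392/172125
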